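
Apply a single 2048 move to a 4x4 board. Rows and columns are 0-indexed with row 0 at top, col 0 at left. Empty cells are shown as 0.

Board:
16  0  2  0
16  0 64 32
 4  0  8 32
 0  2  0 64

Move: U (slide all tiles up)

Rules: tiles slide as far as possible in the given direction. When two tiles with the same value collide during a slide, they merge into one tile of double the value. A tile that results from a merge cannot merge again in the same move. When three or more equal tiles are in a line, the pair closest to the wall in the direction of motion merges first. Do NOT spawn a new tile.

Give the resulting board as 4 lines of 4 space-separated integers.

Answer: 32  2  2 64
 4  0 64 64
 0  0  8  0
 0  0  0  0

Derivation:
Slide up:
col 0: [16, 16, 4, 0] -> [32, 4, 0, 0]
col 1: [0, 0, 0, 2] -> [2, 0, 0, 0]
col 2: [2, 64, 8, 0] -> [2, 64, 8, 0]
col 3: [0, 32, 32, 64] -> [64, 64, 0, 0]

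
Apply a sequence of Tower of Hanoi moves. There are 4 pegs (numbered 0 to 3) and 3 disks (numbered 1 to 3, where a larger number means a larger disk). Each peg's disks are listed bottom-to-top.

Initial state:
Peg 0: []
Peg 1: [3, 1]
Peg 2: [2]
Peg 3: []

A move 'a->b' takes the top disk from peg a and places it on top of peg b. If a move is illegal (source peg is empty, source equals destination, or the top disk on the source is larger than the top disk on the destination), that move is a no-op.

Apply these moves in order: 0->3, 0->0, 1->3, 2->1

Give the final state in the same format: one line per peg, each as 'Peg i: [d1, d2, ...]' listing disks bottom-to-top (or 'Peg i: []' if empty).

After move 1 (0->3):
Peg 0: []
Peg 1: [3, 1]
Peg 2: [2]
Peg 3: []

After move 2 (0->0):
Peg 0: []
Peg 1: [3, 1]
Peg 2: [2]
Peg 3: []

After move 3 (1->3):
Peg 0: []
Peg 1: [3]
Peg 2: [2]
Peg 3: [1]

After move 4 (2->1):
Peg 0: []
Peg 1: [3, 2]
Peg 2: []
Peg 3: [1]

Answer: Peg 0: []
Peg 1: [3, 2]
Peg 2: []
Peg 3: [1]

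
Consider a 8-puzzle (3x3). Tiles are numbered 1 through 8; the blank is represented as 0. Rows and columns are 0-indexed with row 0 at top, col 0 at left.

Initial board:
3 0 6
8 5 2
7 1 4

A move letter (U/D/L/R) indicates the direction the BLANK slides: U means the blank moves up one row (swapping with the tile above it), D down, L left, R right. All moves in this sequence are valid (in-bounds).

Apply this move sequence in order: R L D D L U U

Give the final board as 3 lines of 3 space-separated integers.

Answer: 0 5 6
3 1 2
8 7 4

Derivation:
After move 1 (R):
3 6 0
8 5 2
7 1 4

After move 2 (L):
3 0 6
8 5 2
7 1 4

After move 3 (D):
3 5 6
8 0 2
7 1 4

After move 4 (D):
3 5 6
8 1 2
7 0 4

After move 5 (L):
3 5 6
8 1 2
0 7 4

After move 6 (U):
3 5 6
0 1 2
8 7 4

After move 7 (U):
0 5 6
3 1 2
8 7 4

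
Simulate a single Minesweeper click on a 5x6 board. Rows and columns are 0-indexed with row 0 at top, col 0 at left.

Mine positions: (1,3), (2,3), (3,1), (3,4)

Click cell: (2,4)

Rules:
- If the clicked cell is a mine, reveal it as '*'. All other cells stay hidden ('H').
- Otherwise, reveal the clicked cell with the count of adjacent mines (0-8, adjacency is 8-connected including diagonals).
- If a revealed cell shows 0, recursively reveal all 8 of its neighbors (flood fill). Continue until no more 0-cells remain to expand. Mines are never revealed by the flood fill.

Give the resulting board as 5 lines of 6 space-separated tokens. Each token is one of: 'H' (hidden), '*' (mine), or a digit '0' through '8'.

H H H H H H
H H H H H H
H H H H 3 H
H H H H H H
H H H H H H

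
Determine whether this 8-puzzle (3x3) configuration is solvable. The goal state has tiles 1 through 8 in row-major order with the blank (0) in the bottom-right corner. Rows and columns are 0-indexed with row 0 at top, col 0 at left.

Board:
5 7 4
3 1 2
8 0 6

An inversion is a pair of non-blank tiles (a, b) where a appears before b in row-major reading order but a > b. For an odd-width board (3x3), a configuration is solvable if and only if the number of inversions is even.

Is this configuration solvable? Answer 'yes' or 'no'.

Inversions (pairs i<j in row-major order where tile[i] > tile[j] > 0): 15
15 is odd, so the puzzle is not solvable.

Answer: no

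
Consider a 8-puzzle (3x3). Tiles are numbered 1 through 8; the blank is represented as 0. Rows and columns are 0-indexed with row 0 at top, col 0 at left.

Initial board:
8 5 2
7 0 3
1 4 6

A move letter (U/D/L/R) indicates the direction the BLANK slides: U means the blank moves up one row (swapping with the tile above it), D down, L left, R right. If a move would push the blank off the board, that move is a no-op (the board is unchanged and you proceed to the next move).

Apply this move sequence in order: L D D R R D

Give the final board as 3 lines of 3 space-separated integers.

After move 1 (L):
8 5 2
0 7 3
1 4 6

After move 2 (D):
8 5 2
1 7 3
0 4 6

After move 3 (D):
8 5 2
1 7 3
0 4 6

After move 4 (R):
8 5 2
1 7 3
4 0 6

After move 5 (R):
8 5 2
1 7 3
4 6 0

After move 6 (D):
8 5 2
1 7 3
4 6 0

Answer: 8 5 2
1 7 3
4 6 0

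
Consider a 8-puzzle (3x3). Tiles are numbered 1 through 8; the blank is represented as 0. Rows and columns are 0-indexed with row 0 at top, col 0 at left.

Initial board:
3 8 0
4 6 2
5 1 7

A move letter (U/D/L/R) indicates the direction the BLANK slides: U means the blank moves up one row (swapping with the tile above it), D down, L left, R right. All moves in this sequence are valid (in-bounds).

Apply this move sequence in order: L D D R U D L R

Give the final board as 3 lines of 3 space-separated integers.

After move 1 (L):
3 0 8
4 6 2
5 1 7

After move 2 (D):
3 6 8
4 0 2
5 1 7

After move 3 (D):
3 6 8
4 1 2
5 0 7

After move 4 (R):
3 6 8
4 1 2
5 7 0

After move 5 (U):
3 6 8
4 1 0
5 7 2

After move 6 (D):
3 6 8
4 1 2
5 7 0

After move 7 (L):
3 6 8
4 1 2
5 0 7

After move 8 (R):
3 6 8
4 1 2
5 7 0

Answer: 3 6 8
4 1 2
5 7 0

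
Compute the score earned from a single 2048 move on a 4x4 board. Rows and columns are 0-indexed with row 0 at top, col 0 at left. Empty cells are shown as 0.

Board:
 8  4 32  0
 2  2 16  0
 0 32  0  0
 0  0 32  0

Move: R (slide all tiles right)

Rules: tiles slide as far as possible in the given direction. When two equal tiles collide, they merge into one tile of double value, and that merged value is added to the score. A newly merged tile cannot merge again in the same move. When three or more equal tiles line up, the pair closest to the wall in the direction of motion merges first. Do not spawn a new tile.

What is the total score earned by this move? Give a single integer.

Answer: 4

Derivation:
Slide right:
row 0: [8, 4, 32, 0] -> [0, 8, 4, 32]  score +0 (running 0)
row 1: [2, 2, 16, 0] -> [0, 0, 4, 16]  score +4 (running 4)
row 2: [0, 32, 0, 0] -> [0, 0, 0, 32]  score +0 (running 4)
row 3: [0, 0, 32, 0] -> [0, 0, 0, 32]  score +0 (running 4)
Board after move:
 0  8  4 32
 0  0  4 16
 0  0  0 32
 0  0  0 32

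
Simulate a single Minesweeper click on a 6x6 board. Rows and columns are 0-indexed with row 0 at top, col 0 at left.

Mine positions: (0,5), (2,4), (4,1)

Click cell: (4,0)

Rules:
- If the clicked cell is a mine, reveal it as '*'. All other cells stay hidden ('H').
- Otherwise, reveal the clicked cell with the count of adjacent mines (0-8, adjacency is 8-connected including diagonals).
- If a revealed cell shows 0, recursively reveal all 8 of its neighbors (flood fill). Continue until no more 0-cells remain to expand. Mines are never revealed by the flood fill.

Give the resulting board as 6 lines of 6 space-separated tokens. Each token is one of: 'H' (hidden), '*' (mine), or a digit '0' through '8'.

H H H H H H
H H H H H H
H H H H H H
H H H H H H
1 H H H H H
H H H H H H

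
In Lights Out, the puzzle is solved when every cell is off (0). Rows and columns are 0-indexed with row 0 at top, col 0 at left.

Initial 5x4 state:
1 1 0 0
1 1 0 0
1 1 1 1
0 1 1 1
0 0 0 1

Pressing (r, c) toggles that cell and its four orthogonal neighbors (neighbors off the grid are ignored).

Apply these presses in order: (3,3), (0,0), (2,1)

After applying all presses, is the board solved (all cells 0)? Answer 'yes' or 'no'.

Answer: yes

Derivation:
After press 1 at (3,3):
1 1 0 0
1 1 0 0
1 1 1 0
0 1 0 0
0 0 0 0

After press 2 at (0,0):
0 0 0 0
0 1 0 0
1 1 1 0
0 1 0 0
0 0 0 0

After press 3 at (2,1):
0 0 0 0
0 0 0 0
0 0 0 0
0 0 0 0
0 0 0 0

Lights still on: 0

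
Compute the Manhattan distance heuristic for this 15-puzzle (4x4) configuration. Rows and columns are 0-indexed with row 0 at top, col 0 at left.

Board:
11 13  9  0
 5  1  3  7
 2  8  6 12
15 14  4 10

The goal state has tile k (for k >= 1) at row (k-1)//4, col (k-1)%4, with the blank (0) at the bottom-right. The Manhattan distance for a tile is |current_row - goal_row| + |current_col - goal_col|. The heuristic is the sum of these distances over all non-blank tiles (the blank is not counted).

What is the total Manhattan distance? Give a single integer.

Tile 11: at (0,0), goal (2,2), distance |0-2|+|0-2| = 4
Tile 13: at (0,1), goal (3,0), distance |0-3|+|1-0| = 4
Tile 9: at (0,2), goal (2,0), distance |0-2|+|2-0| = 4
Tile 5: at (1,0), goal (1,0), distance |1-1|+|0-0| = 0
Tile 1: at (1,1), goal (0,0), distance |1-0|+|1-0| = 2
Tile 3: at (1,2), goal (0,2), distance |1-0|+|2-2| = 1
Tile 7: at (1,3), goal (1,2), distance |1-1|+|3-2| = 1
Tile 2: at (2,0), goal (0,1), distance |2-0|+|0-1| = 3
Tile 8: at (2,1), goal (1,3), distance |2-1|+|1-3| = 3
Tile 6: at (2,2), goal (1,1), distance |2-1|+|2-1| = 2
Tile 12: at (2,3), goal (2,3), distance |2-2|+|3-3| = 0
Tile 15: at (3,0), goal (3,2), distance |3-3|+|0-2| = 2
Tile 14: at (3,1), goal (3,1), distance |3-3|+|1-1| = 0
Tile 4: at (3,2), goal (0,3), distance |3-0|+|2-3| = 4
Tile 10: at (3,3), goal (2,1), distance |3-2|+|3-1| = 3
Sum: 4 + 4 + 4 + 0 + 2 + 1 + 1 + 3 + 3 + 2 + 0 + 2 + 0 + 4 + 3 = 33

Answer: 33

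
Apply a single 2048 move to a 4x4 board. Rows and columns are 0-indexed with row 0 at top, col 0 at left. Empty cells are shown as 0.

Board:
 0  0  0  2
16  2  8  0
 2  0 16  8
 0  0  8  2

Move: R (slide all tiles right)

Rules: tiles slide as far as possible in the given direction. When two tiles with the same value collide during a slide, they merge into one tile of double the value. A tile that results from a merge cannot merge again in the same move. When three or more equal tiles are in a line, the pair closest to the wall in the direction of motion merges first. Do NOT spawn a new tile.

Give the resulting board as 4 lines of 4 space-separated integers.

Slide right:
row 0: [0, 0, 0, 2] -> [0, 0, 0, 2]
row 1: [16, 2, 8, 0] -> [0, 16, 2, 8]
row 2: [2, 0, 16, 8] -> [0, 2, 16, 8]
row 3: [0, 0, 8, 2] -> [0, 0, 8, 2]

Answer:  0  0  0  2
 0 16  2  8
 0  2 16  8
 0  0  8  2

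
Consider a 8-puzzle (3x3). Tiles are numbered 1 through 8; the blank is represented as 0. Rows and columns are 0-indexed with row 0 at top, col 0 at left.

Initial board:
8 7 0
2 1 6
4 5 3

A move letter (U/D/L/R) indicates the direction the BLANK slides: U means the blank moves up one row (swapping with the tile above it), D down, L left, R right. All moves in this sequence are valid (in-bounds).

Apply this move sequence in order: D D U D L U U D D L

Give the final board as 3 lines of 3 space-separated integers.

After move 1 (D):
8 7 6
2 1 0
4 5 3

After move 2 (D):
8 7 6
2 1 3
4 5 0

After move 3 (U):
8 7 6
2 1 0
4 5 3

After move 4 (D):
8 7 6
2 1 3
4 5 0

After move 5 (L):
8 7 6
2 1 3
4 0 5

After move 6 (U):
8 7 6
2 0 3
4 1 5

After move 7 (U):
8 0 6
2 7 3
4 1 5

After move 8 (D):
8 7 6
2 0 3
4 1 5

After move 9 (D):
8 7 6
2 1 3
4 0 5

After move 10 (L):
8 7 6
2 1 3
0 4 5

Answer: 8 7 6
2 1 3
0 4 5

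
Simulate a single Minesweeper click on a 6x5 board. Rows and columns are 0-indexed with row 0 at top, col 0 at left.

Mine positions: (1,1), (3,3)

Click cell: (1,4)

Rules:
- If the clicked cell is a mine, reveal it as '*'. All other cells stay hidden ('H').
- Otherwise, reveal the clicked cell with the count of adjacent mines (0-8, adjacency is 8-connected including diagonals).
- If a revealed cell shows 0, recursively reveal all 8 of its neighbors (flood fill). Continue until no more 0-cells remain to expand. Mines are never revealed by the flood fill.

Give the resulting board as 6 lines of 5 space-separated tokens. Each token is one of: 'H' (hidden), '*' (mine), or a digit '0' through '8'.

H H 1 0 0
H H 1 0 0
H H 2 1 1
H H H H H
H H H H H
H H H H H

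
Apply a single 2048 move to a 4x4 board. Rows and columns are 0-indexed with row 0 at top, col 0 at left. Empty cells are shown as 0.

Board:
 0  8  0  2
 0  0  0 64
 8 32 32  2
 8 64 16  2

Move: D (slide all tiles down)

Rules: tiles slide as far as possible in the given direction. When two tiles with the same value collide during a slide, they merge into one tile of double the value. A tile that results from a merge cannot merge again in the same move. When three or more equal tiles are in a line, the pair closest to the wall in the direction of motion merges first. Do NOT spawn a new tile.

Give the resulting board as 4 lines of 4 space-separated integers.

Answer:  0  0  0  0
 0  8  0  2
 0 32 32 64
16 64 16  4

Derivation:
Slide down:
col 0: [0, 0, 8, 8] -> [0, 0, 0, 16]
col 1: [8, 0, 32, 64] -> [0, 8, 32, 64]
col 2: [0, 0, 32, 16] -> [0, 0, 32, 16]
col 3: [2, 64, 2, 2] -> [0, 2, 64, 4]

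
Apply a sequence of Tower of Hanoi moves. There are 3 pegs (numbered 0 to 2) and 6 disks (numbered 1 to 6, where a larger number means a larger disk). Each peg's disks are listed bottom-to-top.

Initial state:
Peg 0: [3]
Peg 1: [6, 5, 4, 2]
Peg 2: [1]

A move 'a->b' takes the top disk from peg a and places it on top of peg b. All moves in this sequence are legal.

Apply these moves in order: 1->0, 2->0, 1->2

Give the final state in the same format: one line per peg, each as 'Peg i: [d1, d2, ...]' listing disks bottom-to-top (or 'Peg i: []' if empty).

After move 1 (1->0):
Peg 0: [3, 2]
Peg 1: [6, 5, 4]
Peg 2: [1]

After move 2 (2->0):
Peg 0: [3, 2, 1]
Peg 1: [6, 5, 4]
Peg 2: []

After move 3 (1->2):
Peg 0: [3, 2, 1]
Peg 1: [6, 5]
Peg 2: [4]

Answer: Peg 0: [3, 2, 1]
Peg 1: [6, 5]
Peg 2: [4]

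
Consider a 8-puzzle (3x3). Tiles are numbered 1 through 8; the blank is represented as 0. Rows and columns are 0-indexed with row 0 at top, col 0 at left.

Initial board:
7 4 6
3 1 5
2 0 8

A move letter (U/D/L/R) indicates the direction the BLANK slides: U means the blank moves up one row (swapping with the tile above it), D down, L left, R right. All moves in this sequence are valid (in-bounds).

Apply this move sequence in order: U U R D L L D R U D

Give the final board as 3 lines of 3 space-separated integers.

After move 1 (U):
7 4 6
3 0 5
2 1 8

After move 2 (U):
7 0 6
3 4 5
2 1 8

After move 3 (R):
7 6 0
3 4 5
2 1 8

After move 4 (D):
7 6 5
3 4 0
2 1 8

After move 5 (L):
7 6 5
3 0 4
2 1 8

After move 6 (L):
7 6 5
0 3 4
2 1 8

After move 7 (D):
7 6 5
2 3 4
0 1 8

After move 8 (R):
7 6 5
2 3 4
1 0 8

After move 9 (U):
7 6 5
2 0 4
1 3 8

After move 10 (D):
7 6 5
2 3 4
1 0 8

Answer: 7 6 5
2 3 4
1 0 8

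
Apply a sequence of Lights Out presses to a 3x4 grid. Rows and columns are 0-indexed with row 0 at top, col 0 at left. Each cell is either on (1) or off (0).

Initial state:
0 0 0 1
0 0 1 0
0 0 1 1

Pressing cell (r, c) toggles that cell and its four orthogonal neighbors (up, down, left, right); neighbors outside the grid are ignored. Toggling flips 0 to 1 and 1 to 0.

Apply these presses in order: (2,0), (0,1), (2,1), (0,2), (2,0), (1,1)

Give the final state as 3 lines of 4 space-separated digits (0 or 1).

After press 1 at (2,0):
0 0 0 1
1 0 1 0
1 1 1 1

After press 2 at (0,1):
1 1 1 1
1 1 1 0
1 1 1 1

After press 3 at (2,1):
1 1 1 1
1 0 1 0
0 0 0 1

After press 4 at (0,2):
1 0 0 0
1 0 0 0
0 0 0 1

After press 5 at (2,0):
1 0 0 0
0 0 0 0
1 1 0 1

After press 6 at (1,1):
1 1 0 0
1 1 1 0
1 0 0 1

Answer: 1 1 0 0
1 1 1 0
1 0 0 1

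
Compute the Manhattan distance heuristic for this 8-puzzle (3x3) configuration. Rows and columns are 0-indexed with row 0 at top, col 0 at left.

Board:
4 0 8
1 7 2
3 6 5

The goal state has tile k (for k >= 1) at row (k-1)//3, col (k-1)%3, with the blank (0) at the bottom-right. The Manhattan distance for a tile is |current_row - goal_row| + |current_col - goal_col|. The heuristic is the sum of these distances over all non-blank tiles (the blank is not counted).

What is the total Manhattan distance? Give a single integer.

Tile 4: at (0,0), goal (1,0), distance |0-1|+|0-0| = 1
Tile 8: at (0,2), goal (2,1), distance |0-2|+|2-1| = 3
Tile 1: at (1,0), goal (0,0), distance |1-0|+|0-0| = 1
Tile 7: at (1,1), goal (2,0), distance |1-2|+|1-0| = 2
Tile 2: at (1,2), goal (0,1), distance |1-0|+|2-1| = 2
Tile 3: at (2,0), goal (0,2), distance |2-0|+|0-2| = 4
Tile 6: at (2,1), goal (1,2), distance |2-1|+|1-2| = 2
Tile 5: at (2,2), goal (1,1), distance |2-1|+|2-1| = 2
Sum: 1 + 3 + 1 + 2 + 2 + 4 + 2 + 2 = 17

Answer: 17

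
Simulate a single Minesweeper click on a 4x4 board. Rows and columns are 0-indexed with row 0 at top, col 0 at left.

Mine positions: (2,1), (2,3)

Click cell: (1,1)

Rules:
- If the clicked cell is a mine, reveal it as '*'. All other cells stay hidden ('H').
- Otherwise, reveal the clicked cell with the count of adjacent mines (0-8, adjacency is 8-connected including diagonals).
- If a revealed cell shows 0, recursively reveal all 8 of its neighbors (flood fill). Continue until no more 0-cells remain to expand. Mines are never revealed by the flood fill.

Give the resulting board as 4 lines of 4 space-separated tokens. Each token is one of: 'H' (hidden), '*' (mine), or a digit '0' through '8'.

H H H H
H 1 H H
H H H H
H H H H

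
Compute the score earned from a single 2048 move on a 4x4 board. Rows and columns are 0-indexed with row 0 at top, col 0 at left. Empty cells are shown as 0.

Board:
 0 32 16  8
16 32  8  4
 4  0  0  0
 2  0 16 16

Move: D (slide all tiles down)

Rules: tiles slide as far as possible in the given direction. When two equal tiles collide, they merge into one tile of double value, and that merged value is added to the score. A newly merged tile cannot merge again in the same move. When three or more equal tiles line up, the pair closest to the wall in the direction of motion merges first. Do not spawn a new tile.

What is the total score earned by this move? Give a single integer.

Answer: 64

Derivation:
Slide down:
col 0: [0, 16, 4, 2] -> [0, 16, 4, 2]  score +0 (running 0)
col 1: [32, 32, 0, 0] -> [0, 0, 0, 64]  score +64 (running 64)
col 2: [16, 8, 0, 16] -> [0, 16, 8, 16]  score +0 (running 64)
col 3: [8, 4, 0, 16] -> [0, 8, 4, 16]  score +0 (running 64)
Board after move:
 0  0  0  0
16  0 16  8
 4  0  8  4
 2 64 16 16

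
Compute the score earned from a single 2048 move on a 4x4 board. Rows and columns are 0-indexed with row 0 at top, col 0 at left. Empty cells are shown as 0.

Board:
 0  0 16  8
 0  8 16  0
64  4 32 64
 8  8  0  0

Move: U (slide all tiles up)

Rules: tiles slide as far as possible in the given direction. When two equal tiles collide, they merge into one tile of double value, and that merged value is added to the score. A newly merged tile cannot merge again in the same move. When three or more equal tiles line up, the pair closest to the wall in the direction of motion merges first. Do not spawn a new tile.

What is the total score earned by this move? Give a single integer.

Answer: 32

Derivation:
Slide up:
col 0: [0, 0, 64, 8] -> [64, 8, 0, 0]  score +0 (running 0)
col 1: [0, 8, 4, 8] -> [8, 4, 8, 0]  score +0 (running 0)
col 2: [16, 16, 32, 0] -> [32, 32, 0, 0]  score +32 (running 32)
col 3: [8, 0, 64, 0] -> [8, 64, 0, 0]  score +0 (running 32)
Board after move:
64  8 32  8
 8  4 32 64
 0  8  0  0
 0  0  0  0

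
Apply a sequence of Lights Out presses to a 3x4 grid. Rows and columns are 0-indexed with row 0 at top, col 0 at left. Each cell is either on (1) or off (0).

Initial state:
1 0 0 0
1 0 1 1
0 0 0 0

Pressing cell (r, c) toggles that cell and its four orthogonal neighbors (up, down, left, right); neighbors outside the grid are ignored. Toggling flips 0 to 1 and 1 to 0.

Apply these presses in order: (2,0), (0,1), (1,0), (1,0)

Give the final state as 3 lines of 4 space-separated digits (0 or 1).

After press 1 at (2,0):
1 0 0 0
0 0 1 1
1 1 0 0

After press 2 at (0,1):
0 1 1 0
0 1 1 1
1 1 0 0

After press 3 at (1,0):
1 1 1 0
1 0 1 1
0 1 0 0

After press 4 at (1,0):
0 1 1 0
0 1 1 1
1 1 0 0

Answer: 0 1 1 0
0 1 1 1
1 1 0 0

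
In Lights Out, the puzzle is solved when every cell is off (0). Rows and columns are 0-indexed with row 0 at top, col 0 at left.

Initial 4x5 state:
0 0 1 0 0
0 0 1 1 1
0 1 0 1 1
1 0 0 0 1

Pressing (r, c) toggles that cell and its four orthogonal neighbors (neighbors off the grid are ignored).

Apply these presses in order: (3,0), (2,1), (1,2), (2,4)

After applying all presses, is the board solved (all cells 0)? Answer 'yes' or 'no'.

Answer: yes

Derivation:
After press 1 at (3,0):
0 0 1 0 0
0 0 1 1 1
1 1 0 1 1
0 1 0 0 1

After press 2 at (2,1):
0 0 1 0 0
0 1 1 1 1
0 0 1 1 1
0 0 0 0 1

After press 3 at (1,2):
0 0 0 0 0
0 0 0 0 1
0 0 0 1 1
0 0 0 0 1

After press 4 at (2,4):
0 0 0 0 0
0 0 0 0 0
0 0 0 0 0
0 0 0 0 0

Lights still on: 0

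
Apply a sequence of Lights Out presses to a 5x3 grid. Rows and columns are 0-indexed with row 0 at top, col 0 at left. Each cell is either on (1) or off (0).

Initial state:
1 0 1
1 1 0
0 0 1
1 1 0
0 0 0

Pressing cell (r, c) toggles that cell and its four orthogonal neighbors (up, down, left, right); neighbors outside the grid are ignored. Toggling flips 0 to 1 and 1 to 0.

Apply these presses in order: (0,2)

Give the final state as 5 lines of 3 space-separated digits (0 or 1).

Answer: 1 1 0
1 1 1
0 0 1
1 1 0
0 0 0

Derivation:
After press 1 at (0,2):
1 1 0
1 1 1
0 0 1
1 1 0
0 0 0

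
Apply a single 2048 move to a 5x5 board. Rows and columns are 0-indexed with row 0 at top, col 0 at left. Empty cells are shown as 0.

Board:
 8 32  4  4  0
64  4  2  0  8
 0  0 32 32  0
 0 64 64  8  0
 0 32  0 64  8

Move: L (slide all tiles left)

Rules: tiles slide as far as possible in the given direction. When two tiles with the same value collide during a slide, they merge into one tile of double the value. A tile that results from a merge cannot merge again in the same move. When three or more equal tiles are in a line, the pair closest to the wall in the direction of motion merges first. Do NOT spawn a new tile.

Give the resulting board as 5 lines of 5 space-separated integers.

Slide left:
row 0: [8, 32, 4, 4, 0] -> [8, 32, 8, 0, 0]
row 1: [64, 4, 2, 0, 8] -> [64, 4, 2, 8, 0]
row 2: [0, 0, 32, 32, 0] -> [64, 0, 0, 0, 0]
row 3: [0, 64, 64, 8, 0] -> [128, 8, 0, 0, 0]
row 4: [0, 32, 0, 64, 8] -> [32, 64, 8, 0, 0]

Answer:   8  32   8   0   0
 64   4   2   8   0
 64   0   0   0   0
128   8   0   0   0
 32  64   8   0   0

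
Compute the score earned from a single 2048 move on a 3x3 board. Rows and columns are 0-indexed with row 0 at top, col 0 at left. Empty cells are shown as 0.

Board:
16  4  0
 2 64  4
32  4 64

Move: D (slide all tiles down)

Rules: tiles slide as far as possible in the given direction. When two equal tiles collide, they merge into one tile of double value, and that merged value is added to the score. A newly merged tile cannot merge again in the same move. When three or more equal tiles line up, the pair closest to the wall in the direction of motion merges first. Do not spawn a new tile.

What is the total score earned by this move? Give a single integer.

Answer: 0

Derivation:
Slide down:
col 0: [16, 2, 32] -> [16, 2, 32]  score +0 (running 0)
col 1: [4, 64, 4] -> [4, 64, 4]  score +0 (running 0)
col 2: [0, 4, 64] -> [0, 4, 64]  score +0 (running 0)
Board after move:
16  4  0
 2 64  4
32  4 64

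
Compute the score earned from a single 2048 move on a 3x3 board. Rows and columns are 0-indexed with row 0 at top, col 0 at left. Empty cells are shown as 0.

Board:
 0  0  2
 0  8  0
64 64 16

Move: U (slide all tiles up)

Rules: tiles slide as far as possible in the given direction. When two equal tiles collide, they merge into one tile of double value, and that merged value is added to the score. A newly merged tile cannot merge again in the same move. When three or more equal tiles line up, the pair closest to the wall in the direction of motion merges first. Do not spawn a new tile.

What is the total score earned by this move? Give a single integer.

Answer: 0

Derivation:
Slide up:
col 0: [0, 0, 64] -> [64, 0, 0]  score +0 (running 0)
col 1: [0, 8, 64] -> [8, 64, 0]  score +0 (running 0)
col 2: [2, 0, 16] -> [2, 16, 0]  score +0 (running 0)
Board after move:
64  8  2
 0 64 16
 0  0  0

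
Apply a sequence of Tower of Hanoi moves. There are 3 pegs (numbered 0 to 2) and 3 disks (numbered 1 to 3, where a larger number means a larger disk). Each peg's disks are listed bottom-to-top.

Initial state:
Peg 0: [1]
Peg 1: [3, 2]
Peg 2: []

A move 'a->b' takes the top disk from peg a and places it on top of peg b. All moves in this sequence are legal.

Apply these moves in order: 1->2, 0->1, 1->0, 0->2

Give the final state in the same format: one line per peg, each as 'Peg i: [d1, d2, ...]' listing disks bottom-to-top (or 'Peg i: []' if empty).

Answer: Peg 0: []
Peg 1: [3]
Peg 2: [2, 1]

Derivation:
After move 1 (1->2):
Peg 0: [1]
Peg 1: [3]
Peg 2: [2]

After move 2 (0->1):
Peg 0: []
Peg 1: [3, 1]
Peg 2: [2]

After move 3 (1->0):
Peg 0: [1]
Peg 1: [3]
Peg 2: [2]

After move 4 (0->2):
Peg 0: []
Peg 1: [3]
Peg 2: [2, 1]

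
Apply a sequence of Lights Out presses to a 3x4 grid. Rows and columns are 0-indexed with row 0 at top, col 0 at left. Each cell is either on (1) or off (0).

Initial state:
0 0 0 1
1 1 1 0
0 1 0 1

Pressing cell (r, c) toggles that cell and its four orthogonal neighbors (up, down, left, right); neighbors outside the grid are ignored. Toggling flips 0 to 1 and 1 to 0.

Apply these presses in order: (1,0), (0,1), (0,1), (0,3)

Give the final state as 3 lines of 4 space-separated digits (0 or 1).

Answer: 1 0 1 0
0 0 1 1
1 1 0 1

Derivation:
After press 1 at (1,0):
1 0 0 1
0 0 1 0
1 1 0 1

After press 2 at (0,1):
0 1 1 1
0 1 1 0
1 1 0 1

After press 3 at (0,1):
1 0 0 1
0 0 1 0
1 1 0 1

After press 4 at (0,3):
1 0 1 0
0 0 1 1
1 1 0 1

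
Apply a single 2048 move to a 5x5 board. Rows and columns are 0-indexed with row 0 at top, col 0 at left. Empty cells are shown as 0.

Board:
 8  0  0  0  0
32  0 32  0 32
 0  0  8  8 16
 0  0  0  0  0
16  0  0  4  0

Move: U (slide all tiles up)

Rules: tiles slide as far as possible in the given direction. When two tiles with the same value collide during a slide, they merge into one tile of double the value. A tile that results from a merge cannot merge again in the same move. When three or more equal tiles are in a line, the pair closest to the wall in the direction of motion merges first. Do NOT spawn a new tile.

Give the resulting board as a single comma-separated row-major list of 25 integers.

Answer: 8, 0, 32, 8, 32, 32, 0, 8, 4, 16, 16, 0, 0, 0, 0, 0, 0, 0, 0, 0, 0, 0, 0, 0, 0

Derivation:
Slide up:
col 0: [8, 32, 0, 0, 16] -> [8, 32, 16, 0, 0]
col 1: [0, 0, 0, 0, 0] -> [0, 0, 0, 0, 0]
col 2: [0, 32, 8, 0, 0] -> [32, 8, 0, 0, 0]
col 3: [0, 0, 8, 0, 4] -> [8, 4, 0, 0, 0]
col 4: [0, 32, 16, 0, 0] -> [32, 16, 0, 0, 0]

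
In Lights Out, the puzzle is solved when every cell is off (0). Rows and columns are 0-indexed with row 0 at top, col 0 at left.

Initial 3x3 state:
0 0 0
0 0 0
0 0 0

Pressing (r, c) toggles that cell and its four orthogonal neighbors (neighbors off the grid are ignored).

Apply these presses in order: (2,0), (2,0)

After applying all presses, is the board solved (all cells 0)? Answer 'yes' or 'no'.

Answer: yes

Derivation:
After press 1 at (2,0):
0 0 0
1 0 0
1 1 0

After press 2 at (2,0):
0 0 0
0 0 0
0 0 0

Lights still on: 0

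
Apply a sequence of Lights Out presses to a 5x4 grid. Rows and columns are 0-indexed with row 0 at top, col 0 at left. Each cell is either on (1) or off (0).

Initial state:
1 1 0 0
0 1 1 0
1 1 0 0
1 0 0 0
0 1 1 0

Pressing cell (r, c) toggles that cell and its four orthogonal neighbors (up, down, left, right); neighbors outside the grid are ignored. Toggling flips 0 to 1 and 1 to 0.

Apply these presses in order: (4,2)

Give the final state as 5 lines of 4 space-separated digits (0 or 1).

Answer: 1 1 0 0
0 1 1 0
1 1 0 0
1 0 1 0
0 0 0 1

Derivation:
After press 1 at (4,2):
1 1 0 0
0 1 1 0
1 1 0 0
1 0 1 0
0 0 0 1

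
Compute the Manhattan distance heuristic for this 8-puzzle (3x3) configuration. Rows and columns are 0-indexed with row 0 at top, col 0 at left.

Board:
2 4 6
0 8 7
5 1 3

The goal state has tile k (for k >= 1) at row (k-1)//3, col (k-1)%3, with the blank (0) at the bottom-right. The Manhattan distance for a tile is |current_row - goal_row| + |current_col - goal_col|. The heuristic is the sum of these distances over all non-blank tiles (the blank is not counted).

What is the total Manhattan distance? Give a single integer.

Tile 2: (0,0)->(0,1) = 1
Tile 4: (0,1)->(1,0) = 2
Tile 6: (0,2)->(1,2) = 1
Tile 8: (1,1)->(2,1) = 1
Tile 7: (1,2)->(2,0) = 3
Tile 5: (2,0)->(1,1) = 2
Tile 1: (2,1)->(0,0) = 3
Tile 3: (2,2)->(0,2) = 2
Sum: 1 + 2 + 1 + 1 + 3 + 2 + 3 + 2 = 15

Answer: 15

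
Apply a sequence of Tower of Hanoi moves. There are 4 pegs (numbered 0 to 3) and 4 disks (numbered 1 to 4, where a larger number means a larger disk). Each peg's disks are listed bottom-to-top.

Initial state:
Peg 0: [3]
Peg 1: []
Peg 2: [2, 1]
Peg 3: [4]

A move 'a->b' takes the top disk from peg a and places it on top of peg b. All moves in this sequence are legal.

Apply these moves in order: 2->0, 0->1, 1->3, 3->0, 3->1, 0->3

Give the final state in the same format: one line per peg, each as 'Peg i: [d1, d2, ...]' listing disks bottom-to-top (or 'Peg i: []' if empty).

Answer: Peg 0: [3]
Peg 1: [4]
Peg 2: [2]
Peg 3: [1]

Derivation:
After move 1 (2->0):
Peg 0: [3, 1]
Peg 1: []
Peg 2: [2]
Peg 3: [4]

After move 2 (0->1):
Peg 0: [3]
Peg 1: [1]
Peg 2: [2]
Peg 3: [4]

After move 3 (1->3):
Peg 0: [3]
Peg 1: []
Peg 2: [2]
Peg 3: [4, 1]

After move 4 (3->0):
Peg 0: [3, 1]
Peg 1: []
Peg 2: [2]
Peg 3: [4]

After move 5 (3->1):
Peg 0: [3, 1]
Peg 1: [4]
Peg 2: [2]
Peg 3: []

After move 6 (0->3):
Peg 0: [3]
Peg 1: [4]
Peg 2: [2]
Peg 3: [1]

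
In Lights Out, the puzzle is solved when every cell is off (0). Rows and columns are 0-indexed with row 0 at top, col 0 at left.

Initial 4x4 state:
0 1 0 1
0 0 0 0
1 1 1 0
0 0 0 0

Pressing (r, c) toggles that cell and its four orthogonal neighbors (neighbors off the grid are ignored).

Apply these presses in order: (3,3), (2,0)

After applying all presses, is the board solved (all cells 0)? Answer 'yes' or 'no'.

After press 1 at (3,3):
0 1 0 1
0 0 0 0
1 1 1 1
0 0 1 1

After press 2 at (2,0):
0 1 0 1
1 0 0 0
0 0 1 1
1 0 1 1

Lights still on: 8

Answer: no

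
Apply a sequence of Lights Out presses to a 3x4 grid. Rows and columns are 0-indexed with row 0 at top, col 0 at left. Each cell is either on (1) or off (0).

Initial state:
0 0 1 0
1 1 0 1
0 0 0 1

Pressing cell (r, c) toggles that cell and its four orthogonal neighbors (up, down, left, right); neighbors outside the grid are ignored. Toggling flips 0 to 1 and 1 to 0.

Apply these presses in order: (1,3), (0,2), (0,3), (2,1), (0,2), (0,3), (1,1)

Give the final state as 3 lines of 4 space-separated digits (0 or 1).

Answer: 0 1 1 1
0 1 0 0
1 0 1 0

Derivation:
After press 1 at (1,3):
0 0 1 1
1 1 1 0
0 0 0 0

After press 2 at (0,2):
0 1 0 0
1 1 0 0
0 0 0 0

After press 3 at (0,3):
0 1 1 1
1 1 0 1
0 0 0 0

After press 4 at (2,1):
0 1 1 1
1 0 0 1
1 1 1 0

After press 5 at (0,2):
0 0 0 0
1 0 1 1
1 1 1 0

After press 6 at (0,3):
0 0 1 1
1 0 1 0
1 1 1 0

After press 7 at (1,1):
0 1 1 1
0 1 0 0
1 0 1 0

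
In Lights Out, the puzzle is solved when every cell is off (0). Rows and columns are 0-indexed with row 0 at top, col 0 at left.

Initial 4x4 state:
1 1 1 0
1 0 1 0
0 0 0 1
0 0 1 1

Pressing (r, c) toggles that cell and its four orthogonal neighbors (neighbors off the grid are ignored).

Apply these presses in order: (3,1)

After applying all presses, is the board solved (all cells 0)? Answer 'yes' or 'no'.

Answer: no

Derivation:
After press 1 at (3,1):
1 1 1 0
1 0 1 0
0 1 0 1
1 1 0 1

Lights still on: 10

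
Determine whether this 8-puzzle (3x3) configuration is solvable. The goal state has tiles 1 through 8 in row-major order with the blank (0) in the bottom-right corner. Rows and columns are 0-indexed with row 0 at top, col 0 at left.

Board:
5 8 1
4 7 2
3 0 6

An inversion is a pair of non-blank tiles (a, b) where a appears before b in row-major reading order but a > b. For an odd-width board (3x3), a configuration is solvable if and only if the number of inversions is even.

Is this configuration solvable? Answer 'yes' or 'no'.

Answer: no

Derivation:
Inversions (pairs i<j in row-major order where tile[i] > tile[j] > 0): 15
15 is odd, so the puzzle is not solvable.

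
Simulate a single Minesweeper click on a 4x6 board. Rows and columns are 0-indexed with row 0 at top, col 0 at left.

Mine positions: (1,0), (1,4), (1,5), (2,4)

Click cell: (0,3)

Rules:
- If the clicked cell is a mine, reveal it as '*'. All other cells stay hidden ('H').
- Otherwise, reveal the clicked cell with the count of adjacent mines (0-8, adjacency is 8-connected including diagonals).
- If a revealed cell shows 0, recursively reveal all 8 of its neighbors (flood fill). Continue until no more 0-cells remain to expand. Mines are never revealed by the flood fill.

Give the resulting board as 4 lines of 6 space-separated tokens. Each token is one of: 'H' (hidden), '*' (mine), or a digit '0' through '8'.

H H H 1 H H
H H H H H H
H H H H H H
H H H H H H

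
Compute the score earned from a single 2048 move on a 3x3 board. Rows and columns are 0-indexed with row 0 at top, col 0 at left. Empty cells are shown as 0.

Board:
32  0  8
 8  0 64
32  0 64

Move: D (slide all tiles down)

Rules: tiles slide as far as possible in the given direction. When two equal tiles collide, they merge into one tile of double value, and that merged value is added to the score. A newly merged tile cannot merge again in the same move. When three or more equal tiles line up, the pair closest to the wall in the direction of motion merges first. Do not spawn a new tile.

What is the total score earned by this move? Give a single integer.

Answer: 128

Derivation:
Slide down:
col 0: [32, 8, 32] -> [32, 8, 32]  score +0 (running 0)
col 1: [0, 0, 0] -> [0, 0, 0]  score +0 (running 0)
col 2: [8, 64, 64] -> [0, 8, 128]  score +128 (running 128)
Board after move:
 32   0   0
  8   0   8
 32   0 128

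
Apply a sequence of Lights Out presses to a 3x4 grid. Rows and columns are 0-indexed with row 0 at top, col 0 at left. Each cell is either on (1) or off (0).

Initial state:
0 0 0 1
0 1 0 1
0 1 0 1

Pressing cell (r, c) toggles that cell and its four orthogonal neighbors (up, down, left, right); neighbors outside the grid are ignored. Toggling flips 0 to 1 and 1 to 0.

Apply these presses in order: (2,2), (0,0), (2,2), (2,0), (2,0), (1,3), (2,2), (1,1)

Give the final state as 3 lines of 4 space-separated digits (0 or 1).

After press 1 at (2,2):
0 0 0 1
0 1 1 1
0 0 1 0

After press 2 at (0,0):
1 1 0 1
1 1 1 1
0 0 1 0

After press 3 at (2,2):
1 1 0 1
1 1 0 1
0 1 0 1

After press 4 at (2,0):
1 1 0 1
0 1 0 1
1 0 0 1

After press 5 at (2,0):
1 1 0 1
1 1 0 1
0 1 0 1

After press 6 at (1,3):
1 1 0 0
1 1 1 0
0 1 0 0

After press 7 at (2,2):
1 1 0 0
1 1 0 0
0 0 1 1

After press 8 at (1,1):
1 0 0 0
0 0 1 0
0 1 1 1

Answer: 1 0 0 0
0 0 1 0
0 1 1 1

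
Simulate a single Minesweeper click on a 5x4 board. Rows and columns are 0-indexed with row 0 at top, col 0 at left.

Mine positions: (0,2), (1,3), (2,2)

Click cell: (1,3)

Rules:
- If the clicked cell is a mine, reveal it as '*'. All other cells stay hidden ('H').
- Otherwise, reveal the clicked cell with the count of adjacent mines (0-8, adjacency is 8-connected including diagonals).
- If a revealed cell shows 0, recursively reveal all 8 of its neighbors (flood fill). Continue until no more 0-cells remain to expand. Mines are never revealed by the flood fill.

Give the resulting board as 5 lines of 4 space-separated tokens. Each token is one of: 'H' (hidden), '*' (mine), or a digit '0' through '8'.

H H H H
H H H *
H H H H
H H H H
H H H H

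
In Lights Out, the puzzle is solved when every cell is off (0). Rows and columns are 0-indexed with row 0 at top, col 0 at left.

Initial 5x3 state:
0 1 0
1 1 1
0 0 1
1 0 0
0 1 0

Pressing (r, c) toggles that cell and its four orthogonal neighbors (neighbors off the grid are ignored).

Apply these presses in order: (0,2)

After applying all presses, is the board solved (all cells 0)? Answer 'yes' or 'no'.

After press 1 at (0,2):
0 0 1
1 1 0
0 0 1
1 0 0
0 1 0

Lights still on: 6

Answer: no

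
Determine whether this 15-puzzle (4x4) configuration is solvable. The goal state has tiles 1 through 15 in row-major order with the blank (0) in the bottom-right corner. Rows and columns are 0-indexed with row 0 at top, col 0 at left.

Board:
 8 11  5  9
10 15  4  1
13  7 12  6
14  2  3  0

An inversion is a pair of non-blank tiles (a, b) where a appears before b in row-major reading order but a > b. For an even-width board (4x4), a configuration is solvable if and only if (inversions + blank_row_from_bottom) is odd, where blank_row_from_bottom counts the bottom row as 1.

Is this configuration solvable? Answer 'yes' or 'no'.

Answer: no

Derivation:
Inversions: 59
Blank is in row 3 (0-indexed from top), which is row 1 counting from the bottom (bottom = 1).
59 + 1 = 60, which is even, so the puzzle is not solvable.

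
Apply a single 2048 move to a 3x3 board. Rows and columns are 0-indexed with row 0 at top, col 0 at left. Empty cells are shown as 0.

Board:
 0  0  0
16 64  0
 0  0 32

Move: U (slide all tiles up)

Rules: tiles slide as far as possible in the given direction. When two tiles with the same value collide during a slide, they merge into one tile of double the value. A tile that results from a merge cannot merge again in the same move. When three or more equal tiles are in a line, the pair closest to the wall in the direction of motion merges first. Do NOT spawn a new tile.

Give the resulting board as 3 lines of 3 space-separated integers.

Answer: 16 64 32
 0  0  0
 0  0  0

Derivation:
Slide up:
col 0: [0, 16, 0] -> [16, 0, 0]
col 1: [0, 64, 0] -> [64, 0, 0]
col 2: [0, 0, 32] -> [32, 0, 0]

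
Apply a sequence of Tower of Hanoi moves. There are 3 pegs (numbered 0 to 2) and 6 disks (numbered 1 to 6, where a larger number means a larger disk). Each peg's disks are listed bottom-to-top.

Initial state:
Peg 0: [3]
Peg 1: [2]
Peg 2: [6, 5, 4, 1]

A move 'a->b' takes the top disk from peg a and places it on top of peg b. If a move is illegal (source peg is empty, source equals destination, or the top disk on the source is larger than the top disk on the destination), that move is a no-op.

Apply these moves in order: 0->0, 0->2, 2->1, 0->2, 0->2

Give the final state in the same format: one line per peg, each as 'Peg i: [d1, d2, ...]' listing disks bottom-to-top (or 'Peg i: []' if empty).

After move 1 (0->0):
Peg 0: [3]
Peg 1: [2]
Peg 2: [6, 5, 4, 1]

After move 2 (0->2):
Peg 0: [3]
Peg 1: [2]
Peg 2: [6, 5, 4, 1]

After move 3 (2->1):
Peg 0: [3]
Peg 1: [2, 1]
Peg 2: [6, 5, 4]

After move 4 (0->2):
Peg 0: []
Peg 1: [2, 1]
Peg 2: [6, 5, 4, 3]

After move 5 (0->2):
Peg 0: []
Peg 1: [2, 1]
Peg 2: [6, 5, 4, 3]

Answer: Peg 0: []
Peg 1: [2, 1]
Peg 2: [6, 5, 4, 3]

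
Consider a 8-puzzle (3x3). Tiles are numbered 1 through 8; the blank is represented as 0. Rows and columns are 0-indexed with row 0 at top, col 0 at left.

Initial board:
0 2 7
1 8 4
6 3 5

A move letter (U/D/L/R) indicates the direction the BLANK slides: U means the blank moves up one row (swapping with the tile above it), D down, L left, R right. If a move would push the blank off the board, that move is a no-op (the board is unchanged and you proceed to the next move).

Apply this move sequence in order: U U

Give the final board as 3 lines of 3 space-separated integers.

Answer: 0 2 7
1 8 4
6 3 5

Derivation:
After move 1 (U):
0 2 7
1 8 4
6 3 5

After move 2 (U):
0 2 7
1 8 4
6 3 5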